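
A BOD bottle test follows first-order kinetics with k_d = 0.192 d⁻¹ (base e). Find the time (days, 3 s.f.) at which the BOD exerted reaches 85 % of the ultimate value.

t ≈ 9.88 d

y/L₀ = 1 − e^(−k_d t) = 0.85 ⇒ e^(−k_d t) = 0.150
t = −ln(0.150) / 0.192 = 1.897 / 0.192 = 9.881 d.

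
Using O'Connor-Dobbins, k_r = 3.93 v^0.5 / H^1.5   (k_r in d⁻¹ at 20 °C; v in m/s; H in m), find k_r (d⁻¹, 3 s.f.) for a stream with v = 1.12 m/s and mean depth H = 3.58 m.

k_r = 3.93 × 1.12^0.5 / 3.58^1.5 = 3.93 × 1.058 / 6.774 = 0.6140 d⁻¹.

k_r ≈ 0.614 d⁻¹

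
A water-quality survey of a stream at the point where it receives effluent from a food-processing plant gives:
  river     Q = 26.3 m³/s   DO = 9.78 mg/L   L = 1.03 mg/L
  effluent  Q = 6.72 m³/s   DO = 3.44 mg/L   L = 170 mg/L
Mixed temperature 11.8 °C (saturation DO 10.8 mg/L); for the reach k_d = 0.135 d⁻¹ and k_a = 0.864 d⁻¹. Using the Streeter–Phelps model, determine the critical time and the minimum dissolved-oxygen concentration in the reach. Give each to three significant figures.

t_c ≈ 1.95 d; minimum DO ≈ 6.55 mg/L

Mixed DO = (26.3×9.78 + 6.72×3.44)/(26.3+6.72) = 280.3/33.02 = 8.490 mg/L.
Mixed L₀ = (26.3×1.03 + 6.72×170)/(33.02) = 1169/33.02 = 35.42 mg/L.
Initial deficit D₀ = C_s − DO₀ = 10.8 − 8.490 = 2.310 mg/L.
t_c = (1/0.7290) ln[(0.864/0.135)(1 − 2.310×0.7290/(0.135×35.42))] = 1.372 × ln(4.146) = 1.951 d.
D_c = (0.135/0.864) × 35.42 × e^(−0.135×1.951) = 0.1562 × 35.42 × 0.7685 = 4.253 mg/L.
Minimum DO = 10.8 − 4.253 = 6.547 mg/L.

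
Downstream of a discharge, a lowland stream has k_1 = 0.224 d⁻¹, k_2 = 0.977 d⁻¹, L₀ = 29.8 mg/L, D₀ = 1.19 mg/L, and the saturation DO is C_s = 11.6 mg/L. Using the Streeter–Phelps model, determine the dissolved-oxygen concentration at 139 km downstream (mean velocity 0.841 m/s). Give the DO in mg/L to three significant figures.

Travel time t = x/v = 139 km / (0.841 m/s) = 139000 m / 0.841 m/s = 165300 s = 1.913 d.
k_1 L₀/(k_2−k_1) = 0.224×29.8/(0.977−0.224) = 6.675/0.7530 = 8.865 mg/L.
e^(−k_1 t) = e^(−0.224×1.913) = 0.6515; e^(−k_2 t) = e^(−0.977×1.913) = 0.1543.
D = 8.865 × (0.6515 − 0.1543) + 1.19 × 0.1543 = 4.408 + 0.1836 = 4.591 mg/L.
DO = C_s − D = 11.6 − 4.591 = 7.009 mg/L.

DO ≈ 7.01 mg/L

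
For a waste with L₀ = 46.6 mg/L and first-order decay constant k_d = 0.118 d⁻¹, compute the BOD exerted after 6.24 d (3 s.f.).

y ≈ 24.3 mg/L

y_t = L₀(1 − e^(−k_d t)) = 46.6 × (1 − e^(−0.118×6.24))
= 46.6 × (1 − 0.4789) = 46.6 × 0.5211 = 24.28 mg/L.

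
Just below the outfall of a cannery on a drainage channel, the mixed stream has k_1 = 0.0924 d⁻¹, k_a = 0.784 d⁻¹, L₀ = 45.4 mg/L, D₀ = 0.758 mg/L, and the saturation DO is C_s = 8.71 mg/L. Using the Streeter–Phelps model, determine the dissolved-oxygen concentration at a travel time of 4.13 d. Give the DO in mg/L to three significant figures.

k_1 L₀/(k_a−k_1) = 0.0924×45.4/(0.784−0.0924) = 4.195/0.6916 = 6.066 mg/L.
e^(−k_1 t) = e^(−0.0924×4.130) = 0.6828; e^(−k_a t) = e^(−0.784×4.130) = 0.03925.
D = 6.066 × (0.6828 − 0.03925) + 0.758 × 0.03925 = 3.903 + 0.02975 = 3.933 mg/L.
DO = C_s − D = 8.71 − 3.933 = 4.777 mg/L.

DO ≈ 4.78 mg/L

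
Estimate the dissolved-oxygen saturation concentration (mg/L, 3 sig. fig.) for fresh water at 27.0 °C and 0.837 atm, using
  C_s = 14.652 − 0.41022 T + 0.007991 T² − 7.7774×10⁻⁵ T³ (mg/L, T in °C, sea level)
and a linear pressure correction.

C_s ≈ 6.59 mg/L

At sea level: C_s = 14.652 − 0.41022×27.0 + 0.007991×27.0² − 7.7774×10⁻⁵×27.0³ = 7.871 mg/L.
Pressure correction: C_s' = 7.871 × 0.837 = 6.588 mg/L.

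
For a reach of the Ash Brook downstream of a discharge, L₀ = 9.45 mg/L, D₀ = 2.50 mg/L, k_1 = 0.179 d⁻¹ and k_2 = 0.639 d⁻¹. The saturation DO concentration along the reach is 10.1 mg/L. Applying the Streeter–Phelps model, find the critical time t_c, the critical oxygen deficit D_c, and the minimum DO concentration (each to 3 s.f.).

At the critical point dD/dt = 0, so k_1 L₀ e^(−k_1 t) = k_2 D. Substituting D(t) from the Streeter–Phelps equation and solving for t gives
t_c = ln[(k_2/k_1)(1 − D₀(k_2−k_1)/(k_1 L₀))] / (k_2−k_1).
Here k_2−k_1 = 0.4600 d⁻¹ and 1 − D₀(k_2−k_1)/(k_1 L₀) = 1 − 2.50×0.4600/(0.179×9.45) = 0.3202, so
t_c = ln(3.570 × 0.3202) / 0.4600 = 0.1336 / 0.4600 = 0.2903 d.
D_c = (k_1/k_2) L₀ e^(−k_1 t_c) = (0.179/0.639) × 9.45 × e^(−0.179×0.2903) = 0.2801 × 9.45 × 0.9494 = 2.513 mg/L.
Minimum DO = C_s − D_c = 10.1 − 2.513 = 7.587 mg/L.

t_c ≈ 0.290 d; D_c ≈ 2.51 mg/L; min DO ≈ 7.59 mg/L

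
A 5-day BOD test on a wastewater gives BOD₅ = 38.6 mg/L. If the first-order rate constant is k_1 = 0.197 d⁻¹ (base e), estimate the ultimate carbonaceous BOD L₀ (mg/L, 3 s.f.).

BOD₅ = L₀(1 − e^(−5k_1)) ⇒ L₀ = BOD₅ / (1 − e^(−5×0.197))
= 38.6 / (1 − 0.3734) = 38.6 / 0.6266 = 61.61 mg/L.

L₀ ≈ 61.6 mg/L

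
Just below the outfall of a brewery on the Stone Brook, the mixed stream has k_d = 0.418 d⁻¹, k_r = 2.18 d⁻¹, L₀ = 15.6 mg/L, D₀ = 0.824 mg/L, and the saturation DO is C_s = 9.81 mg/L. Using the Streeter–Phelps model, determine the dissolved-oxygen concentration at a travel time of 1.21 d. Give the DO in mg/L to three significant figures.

k_d L₀/(k_r−k_d) = 0.418×15.6/(2.18−0.418) = 6.521/1.762 = 3.701 mg/L.
e^(−k_d t) = e^(−0.418×1.210) = 0.6030; e^(−k_r t) = e^(−2.18×1.210) = 0.07152.
D = 3.701 × (0.6030 − 0.07152) + 0.824 × 0.07152 = 1.967 + 0.05893 = 2.026 mg/L.
DO = C_s − D = 9.81 − 2.026 = 7.784 mg/L.

DO ≈ 7.78 mg/L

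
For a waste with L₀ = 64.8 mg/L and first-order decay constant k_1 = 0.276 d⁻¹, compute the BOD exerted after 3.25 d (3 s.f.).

y ≈ 38.4 mg/L

y_t = L₀(1 − e^(−k_1 t)) = 64.8 × (1 − e^(−0.276×3.25))
= 64.8 × (1 − 0.4078) = 64.8 × 0.5922 = 38.38 mg/L.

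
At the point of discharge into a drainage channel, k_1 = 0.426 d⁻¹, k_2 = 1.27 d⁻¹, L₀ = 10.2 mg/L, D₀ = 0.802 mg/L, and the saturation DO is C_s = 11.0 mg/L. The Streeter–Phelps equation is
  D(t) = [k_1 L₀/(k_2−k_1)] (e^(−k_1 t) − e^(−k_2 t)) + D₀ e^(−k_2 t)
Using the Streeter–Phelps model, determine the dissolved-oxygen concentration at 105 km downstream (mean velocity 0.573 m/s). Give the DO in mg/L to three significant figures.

DO ≈ 9.21 mg/L

Travel time t = x/v = 105 km / (0.573 m/s) = 105000 m / 0.573 m/s = 183200 s = 2.121 d.
k_1 L₀/(k_2−k_1) = 0.426×10.2/(1.27−0.426) = 4.345/0.8440 = 5.148 mg/L.
e^(−k_1 t) = e^(−0.426×2.121) = 0.4051; e^(−k_2 t) = e^(−1.27×2.121) = 0.06764.
D = 5.148 × (0.4051 − 0.06764) + 0.802 × 0.06764 = 1.738 + 0.05425 = 1.792 mg/L.
DO = C_s − D = 11.0 − 1.792 = 9.208 mg/L.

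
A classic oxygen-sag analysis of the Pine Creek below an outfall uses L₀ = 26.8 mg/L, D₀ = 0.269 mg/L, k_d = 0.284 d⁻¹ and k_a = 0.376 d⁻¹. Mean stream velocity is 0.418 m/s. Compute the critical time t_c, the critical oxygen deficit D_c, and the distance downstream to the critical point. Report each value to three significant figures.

t_c = [1/(k_a−k_d)] ln[(k_a/k_d)(1 − D₀(k_a−k_d)/(k_d L₀))]
= [1/(0.376−0.284)] ln[(0.376/0.284)(1 − 0.269×0.09200/(0.284×26.8))]
= (1/0.09200) ln[1.324 × 0.9967] = 10.87 × ln(1.320) = 10.87 × 0.2774 = 3.015 d.
L(t_c) = L₀ e^(−k_d t_c) = 26.8 × 0.4248 = 11.38 mg/L, and at the critical point k_a D_c = k_d L, so D_c = (0.284/0.376) × 11.38 = 8.599 mg/L.
x_c = v t_c = 0.418 m/s × 3.015 d × 86400 s/d = 108900 m ≈ 109 km.

t_c ≈ 3.01 d; D_c ≈ 8.60 mg/L; x_c ≈ 109 km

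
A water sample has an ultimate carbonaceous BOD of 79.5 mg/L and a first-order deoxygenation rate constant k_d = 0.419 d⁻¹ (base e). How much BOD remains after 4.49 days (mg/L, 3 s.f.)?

L_t = L₀ e^(−k_d t) = 79.5 × e^(−0.419×4.49) = 79.5 × 0.1524 = 12.12 mg/L.

L ≈ 12.1 mg/L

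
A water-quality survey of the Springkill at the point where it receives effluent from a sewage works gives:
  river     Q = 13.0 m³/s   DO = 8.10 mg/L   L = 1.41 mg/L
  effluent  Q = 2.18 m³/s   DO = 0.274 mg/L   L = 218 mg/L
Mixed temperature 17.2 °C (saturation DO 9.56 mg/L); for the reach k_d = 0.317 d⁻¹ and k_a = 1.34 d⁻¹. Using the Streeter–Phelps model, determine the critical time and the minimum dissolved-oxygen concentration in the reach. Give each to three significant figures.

Mixed DO = (13.0×8.10 + 2.18×0.274)/(13.0+2.18) = 105.9/15.18 = 6.976 mg/L.
Mixed L₀ = (13.0×1.41 + 2.18×218)/(15.18) = 493.6/15.18 = 32.51 mg/L.
Initial deficit D₀ = C_s − DO₀ = 9.56 − 6.976 = 2.584 mg/L.
t_c = (1/1.023) ln[(1.34/0.317)(1 − 2.584×1.023/(0.317×32.51))] = 0.9775 × ln(3.143) = 1.119 d.
D_c = (0.317/1.34) × 32.51 × e^(−0.317×1.119) = 0.2366 × 32.51 × 0.7013 = 5.394 mg/L.
Minimum DO = 9.56 − 5.394 = 4.166 mg/L.

t_c ≈ 1.12 d; minimum DO ≈ 4.17 mg/L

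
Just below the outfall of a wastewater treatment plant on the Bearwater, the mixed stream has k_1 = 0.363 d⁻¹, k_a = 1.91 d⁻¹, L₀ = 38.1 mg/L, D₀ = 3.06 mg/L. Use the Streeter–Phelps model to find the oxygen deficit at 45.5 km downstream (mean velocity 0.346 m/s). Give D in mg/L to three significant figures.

Travel time t = x/v = 45.5 km / (0.346 m/s) = 45500 m / 0.346 m/s = 131500 s = 1.522 d.
k_1 L₀/(k_a−k_1) = 0.363×38.1/(1.91−0.363) = 13.83/1.547 = 8.940 mg/L.
e^(−k_1 t) = e^(−0.363×1.522) = 0.5755; e^(−k_a t) = e^(−1.91×1.522) = 0.05464.
D = 8.940 × (0.5755 − 0.05464) + 3.06 × 0.05464 = 4.657 + 0.1672 = 4.824 mg/L.

D ≈ 4.82 mg/L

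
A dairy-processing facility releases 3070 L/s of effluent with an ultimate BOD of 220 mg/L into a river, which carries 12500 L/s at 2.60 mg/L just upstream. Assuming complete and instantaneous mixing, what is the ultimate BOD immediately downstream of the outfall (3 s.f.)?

Flow-weighted mixing: C = (Q_r C_r + Q_w C_w)/(Q_r + Q_w)
= (12500×2.60 + 3070×220)/(12500 + 3070) = 707900/15570 = 45.47 mg/L.

45.5 mg/L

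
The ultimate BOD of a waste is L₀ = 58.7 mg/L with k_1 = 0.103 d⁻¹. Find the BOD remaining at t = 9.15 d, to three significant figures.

L ≈ 22.9 mg/L

L_t = L₀ e^(−k_1 t) = 58.7 × e^(−0.103×9.15) = 58.7 × 0.3897 = 22.87 mg/L.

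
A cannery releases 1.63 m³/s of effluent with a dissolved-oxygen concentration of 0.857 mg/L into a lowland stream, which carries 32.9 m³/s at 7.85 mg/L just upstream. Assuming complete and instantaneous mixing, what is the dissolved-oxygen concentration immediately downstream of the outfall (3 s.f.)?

7.52 mg/L

Flow-weighted mixing: C = (Q_r C_r + Q_w C_w)/(Q_r + Q_w)
= (32.9×7.85 + 1.63×0.857)/(32.9 + 1.63) = 259.7/34.53 = 7.520 mg/L.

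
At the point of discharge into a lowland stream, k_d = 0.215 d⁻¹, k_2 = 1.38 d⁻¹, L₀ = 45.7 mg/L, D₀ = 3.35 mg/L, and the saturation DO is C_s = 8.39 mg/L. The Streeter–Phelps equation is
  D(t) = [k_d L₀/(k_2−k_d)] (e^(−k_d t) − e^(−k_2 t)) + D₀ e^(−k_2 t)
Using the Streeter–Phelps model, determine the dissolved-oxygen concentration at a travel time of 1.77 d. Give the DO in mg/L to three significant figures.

DO ≈ 3.07 mg/L

k_d L₀/(k_2−k_d) = 0.215×45.7/(1.38−0.215) = 9.825/1.165 = 8.434 mg/L.
e^(−k_d t) = e^(−0.215×1.770) = 0.6835; e^(−k_2 t) = e^(−1.38×1.770) = 0.08693.
D = 8.434 × (0.6835 − 0.08693) + 3.35 × 0.08693 = 5.031 + 0.2912 = 5.322 mg/L.
DO = C_s − D = 8.39 − 5.322 = 3.068 mg/L.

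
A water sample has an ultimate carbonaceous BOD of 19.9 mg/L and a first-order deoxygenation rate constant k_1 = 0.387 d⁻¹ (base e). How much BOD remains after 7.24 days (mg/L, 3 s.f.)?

L_t = L₀ e^(−k_1 t) = 19.9 × e^(−0.387×7.24) = 19.9 × 0.06070 = 1.208 mg/L.

L ≈ 1.21 mg/L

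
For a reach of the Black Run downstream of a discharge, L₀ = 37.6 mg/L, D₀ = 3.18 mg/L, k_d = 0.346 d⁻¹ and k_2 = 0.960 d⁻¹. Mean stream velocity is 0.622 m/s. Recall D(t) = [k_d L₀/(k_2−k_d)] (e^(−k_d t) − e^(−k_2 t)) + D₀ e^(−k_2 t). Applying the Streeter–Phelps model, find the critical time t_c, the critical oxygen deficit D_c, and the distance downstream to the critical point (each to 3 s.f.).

t_c ≈ 1.40 d; D_c ≈ 8.36 mg/L; x_c ≈ 75.1 km

t_c = [1/(k_2−k_d)] ln[(k_2/k_d)(1 − D₀(k_2−k_d)/(k_d L₀))]
= [1/(0.960−0.346)] ln[(0.960/0.346)(1 − 3.18×0.6140/(0.346×37.6))]
= (1/0.6140) ln[2.775 × 0.8499] = 1.629 × ln(2.358) = 1.629 × 0.8579 = 1.397 d.
D_c = (k_d/k_2) L₀ e^(−k_d t_c) = (0.346/0.960) × 37.6 × e^(−0.346×1.397) = 0.3604 × 37.6 × 0.6167 = 8.357 mg/L.
x_c = v t_c = 0.622 m/s × 1.397 d × 86400 s/d = 75090 m ≈ 75.1 km.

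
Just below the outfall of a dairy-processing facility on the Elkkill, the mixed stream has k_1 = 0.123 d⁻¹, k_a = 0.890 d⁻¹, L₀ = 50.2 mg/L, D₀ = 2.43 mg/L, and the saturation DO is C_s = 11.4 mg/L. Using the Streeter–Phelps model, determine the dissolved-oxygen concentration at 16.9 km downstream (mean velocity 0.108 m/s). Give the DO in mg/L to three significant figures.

Travel time t = x/v = 16.9 km / (0.108 m/s) = 16900 m / 0.108 m/s = 156500 s = 1.811 d.
k_1 L₀/(k_a−k_1) = 0.123×50.2/(0.890−0.123) = 6.175/0.7670 = 8.050 mg/L.
e^(−k_1 t) = e^(−0.123×1.811) = 0.8003; e^(−k_a t) = e^(−0.890×1.811) = 0.1995.
D = 8.050 × (0.8003 − 0.1995) + 2.43 × 0.1995 = 4.837 + 0.4848 = 5.321 mg/L.
DO = C_s − D = 11.4 − 5.321 = 6.079 mg/L.

DO ≈ 6.08 mg/L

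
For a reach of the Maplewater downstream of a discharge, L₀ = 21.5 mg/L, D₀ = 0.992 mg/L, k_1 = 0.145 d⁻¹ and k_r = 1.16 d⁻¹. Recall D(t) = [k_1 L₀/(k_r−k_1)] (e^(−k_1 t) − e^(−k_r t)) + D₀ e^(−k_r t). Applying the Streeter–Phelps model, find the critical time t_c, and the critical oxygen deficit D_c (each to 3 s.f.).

t_c ≈ 1.66 d; D_c ≈ 2.11 mg/L

With k_r/k_1 = 8.000 and 1 − D₀(k_r−k_1)/(k_1 L₀) = 0.6770,
t_c = ln(8.000 × 0.6770) / (1.16 − 0.145) = ln(5.416) / 1.015 = 1.689/1.015 = 1.664 d.
L(t_c) = L₀ e^(−k_1 t_c) = 21.5 × 0.7856 = 16.89 mg/L, and at the critical point k_r D_c = k_1 L, so D_c = (0.145/1.16) × 16.89 = 2.111 mg/L.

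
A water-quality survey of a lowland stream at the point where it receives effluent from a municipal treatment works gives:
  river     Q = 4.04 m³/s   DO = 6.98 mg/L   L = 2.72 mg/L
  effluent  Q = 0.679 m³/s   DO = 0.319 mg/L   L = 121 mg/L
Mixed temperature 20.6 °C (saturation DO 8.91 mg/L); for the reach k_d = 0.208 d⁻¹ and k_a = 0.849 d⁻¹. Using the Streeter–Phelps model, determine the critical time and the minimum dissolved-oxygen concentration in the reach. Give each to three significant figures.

t_c ≈ 1.26 d; minimum DO ≈ 5.19 mg/L

Mixed DO = (4.04×6.98 + 0.679×0.319)/(4.04+0.679) = 28.42/4.719 = 6.022 mg/L.
Mixed L₀ = (4.04×2.72 + 0.679×121)/(4.719) = 93.15/4.719 = 19.74 mg/L.
Initial deficit D₀ = C_s − DO₀ = 8.91 − 6.022 = 2.888 mg/L.
t_c = (1/0.6410) ln[(0.849/0.208)(1 − 2.888×0.6410/(0.208×19.74))] = 1.560 × ln(2.241) = 1.259 d.
D_c = (0.208/0.849) × 19.74 × e^(−0.208×1.259) = 0.2450 × 19.74 × 0.7696 = 3.722 mg/L.
Minimum DO = 8.91 − 3.722 = 5.188 mg/L.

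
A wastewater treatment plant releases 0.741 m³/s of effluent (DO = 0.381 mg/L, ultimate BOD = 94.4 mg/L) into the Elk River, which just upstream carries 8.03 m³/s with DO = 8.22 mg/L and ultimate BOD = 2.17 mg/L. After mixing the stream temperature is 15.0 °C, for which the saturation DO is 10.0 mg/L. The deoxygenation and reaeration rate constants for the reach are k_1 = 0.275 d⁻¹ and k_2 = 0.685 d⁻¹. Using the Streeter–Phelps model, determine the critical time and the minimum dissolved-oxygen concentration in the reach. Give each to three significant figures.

Mixed DO = (8.03×8.22 + 0.741×0.381)/(8.03+0.741) = 66.29/8.771 = 7.558 mg/L.
Mixed L₀ = (8.03×2.17 + 0.741×94.4)/(8.771) = 87.38/8.771 = 9.962 mg/L.
Initial deficit D₀ = C_s − DO₀ = 10.0 − 7.558 = 2.442 mg/L.
t_c = (1/0.4100) ln[(0.685/0.275)(1 − 2.442×0.4100/(0.275×9.962))] = 2.439 × ln(1.580) = 1.116 d.
D_c = (0.275/0.685) × 9.962 × e^(−0.275×1.116) = 0.4015 × 9.962 × 0.7357 = 2.942 mg/L.
Minimum DO = 10.0 − 2.942 = 7.058 mg/L.

t_c ≈ 1.12 d; minimum DO ≈ 7.06 mg/L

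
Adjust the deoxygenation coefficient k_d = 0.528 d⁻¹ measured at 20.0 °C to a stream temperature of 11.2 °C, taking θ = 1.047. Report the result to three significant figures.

k_d(T₂) = k_d(T₁) · θ^(T₂−T₁) = 0.528 × 1.047^(11.2−20.0)
= 0.528 × 1.047^-8.80 = 0.528 × 0.6675 = 0.3525 d⁻¹.

k_d ≈ 0.352 d⁻¹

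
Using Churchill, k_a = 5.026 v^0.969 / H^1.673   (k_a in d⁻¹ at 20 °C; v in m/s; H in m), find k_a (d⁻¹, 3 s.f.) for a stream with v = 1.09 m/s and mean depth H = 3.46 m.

k_a ≈ 0.685 d⁻¹

k_a = 5.026 × 1.09^0.969 / 3.46^1.673 = 5.026 × 1.087 / 7.978 = 0.6849 d⁻¹.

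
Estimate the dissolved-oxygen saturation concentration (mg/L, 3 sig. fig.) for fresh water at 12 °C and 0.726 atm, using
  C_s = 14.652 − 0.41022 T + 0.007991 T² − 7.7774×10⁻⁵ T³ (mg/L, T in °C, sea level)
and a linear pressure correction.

C_s ≈ 7.80 mg/L

At sea level: C_s = 14.652 − 0.41022×12 + 0.007991×12² − 7.7774×10⁻⁵×12³ = 10.75 mg/L.
Pressure correction: C_s' = 10.75 × 0.726 = 7.801 mg/L.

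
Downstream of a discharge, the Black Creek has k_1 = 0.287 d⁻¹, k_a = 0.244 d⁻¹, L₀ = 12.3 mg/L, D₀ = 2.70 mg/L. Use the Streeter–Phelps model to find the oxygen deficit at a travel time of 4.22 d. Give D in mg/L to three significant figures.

D ≈ 5.83 mg/L

k_1 L₀/(k_a−k_1) = 0.287×12.3/(0.244−0.287) = 3.530/-0.04300 = -82.10 mg/L.
e^(−k_1 t) = e^(−0.287×4.220) = 0.2979; e^(−k_a t) = e^(−0.244×4.220) = 0.3571.
D = -82.10 × (0.2979 − 0.3571) + 2.70 × 0.3571 = 4.865 + 0.9642 = 5.830 mg/L.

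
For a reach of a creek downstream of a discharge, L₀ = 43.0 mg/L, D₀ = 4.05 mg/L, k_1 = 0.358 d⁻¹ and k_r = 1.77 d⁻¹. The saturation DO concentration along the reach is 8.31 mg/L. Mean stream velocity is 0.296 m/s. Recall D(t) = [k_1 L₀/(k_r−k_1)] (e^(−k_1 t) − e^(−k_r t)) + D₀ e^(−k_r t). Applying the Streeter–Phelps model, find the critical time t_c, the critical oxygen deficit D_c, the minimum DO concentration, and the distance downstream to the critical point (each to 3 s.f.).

At the critical point dD/dt = 0, so k_1 L₀ e^(−k_1 t) = k_r D. Substituting D(t) from the Streeter–Phelps equation and solving for t gives
t_c = ln[(k_r/k_1)(1 − D₀(k_r−k_1)/(k_1 L₀))] / (k_r−k_1).
Here k_r−k_1 = 1.412 d⁻¹ and 1 − D₀(k_r−k_1)/(k_1 L₀) = 1 − 4.05×1.412/(0.358×43.0) = 0.6285, so
t_c = ln(4.944 × 0.6285) / 1.412 = 1.134 / 1.412 = 0.8030 d.
D_c = (k_1/k_r) L₀ e^(−k_1 t_c) = (0.358/1.77) × 43.0 × e^(−0.358×0.8030) = 0.2023 × 43.0 × 0.7502 = 6.524 mg/L.
Minimum DO = C_s − D_c = 8.31 − 6.524 = 1.786 mg/L.
x_c = v t_c = 0.296 m/s × 0.8030 d × 86400 s/d = 20540 m ≈ 20.5 km.

t_c ≈ 0.803 d; D_c ≈ 6.52 mg/L; min DO ≈ 1.79 mg/L; x_c ≈ 20.5 km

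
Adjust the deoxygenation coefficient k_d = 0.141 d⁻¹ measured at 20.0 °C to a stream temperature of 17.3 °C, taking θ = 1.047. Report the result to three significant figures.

k_d ≈ 0.125 d⁻¹

k_d(T₂) = k_d(T₁) · θ^(T₂−T₁) = 0.141 × 1.047^(17.3−20.0)
= 0.141 × 1.047^-2.70 = 0.141 × 0.8834 = 0.1246 d⁻¹.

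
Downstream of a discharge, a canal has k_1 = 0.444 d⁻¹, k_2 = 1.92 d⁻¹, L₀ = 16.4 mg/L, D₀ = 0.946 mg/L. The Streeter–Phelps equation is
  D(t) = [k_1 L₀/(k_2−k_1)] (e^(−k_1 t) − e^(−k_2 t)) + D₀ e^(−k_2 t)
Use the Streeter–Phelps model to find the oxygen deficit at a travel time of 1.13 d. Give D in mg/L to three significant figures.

D ≈ 2.53 mg/L

k_1 L₀/(k_2−k_1) = 0.444×16.4/(1.92−0.444) = 7.282/1.476 = 4.933 mg/L.
e^(−k_1 t) = e^(−0.444×1.130) = 0.6055; e^(−k_2 t) = e^(−1.92×1.130) = 0.1142.
D = 4.933 × (0.6055 − 0.1142) + 0.946 × 0.1142 = 2.424 + 0.1081 = 2.532 mg/L.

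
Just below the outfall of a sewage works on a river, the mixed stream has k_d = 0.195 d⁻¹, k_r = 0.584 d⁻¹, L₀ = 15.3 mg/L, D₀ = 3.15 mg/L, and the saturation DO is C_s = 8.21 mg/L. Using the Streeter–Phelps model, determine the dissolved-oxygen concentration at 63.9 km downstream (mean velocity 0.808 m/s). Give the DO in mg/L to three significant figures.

Travel time t = x/v = 63.9 km / (0.808 m/s) = 63900 m / 0.808 m/s = 79080 s = 0.9153 d.
k_d L₀/(k_r−k_d) = 0.195×15.3/(0.584−0.195) = 2.984/0.3890 = 7.670 mg/L.
e^(−k_d t) = e^(−0.195×0.9153) = 0.8365; e^(−k_r t) = e^(−0.584×0.9153) = 0.5859.
D = 7.670 × (0.8365 − 0.5859) + 3.15 × 0.5859 = 1.922 + 1.846 = 3.768 mg/L.
DO = C_s − D = 8.21 − 3.768 = 4.442 mg/L.

DO ≈ 4.44 mg/L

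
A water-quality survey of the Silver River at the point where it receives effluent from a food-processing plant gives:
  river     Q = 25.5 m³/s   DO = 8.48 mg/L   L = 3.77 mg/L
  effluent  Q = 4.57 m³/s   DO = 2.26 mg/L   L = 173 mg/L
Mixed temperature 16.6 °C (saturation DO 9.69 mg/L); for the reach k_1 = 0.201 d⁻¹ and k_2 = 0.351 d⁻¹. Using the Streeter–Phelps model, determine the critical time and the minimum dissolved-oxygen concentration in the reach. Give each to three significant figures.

Mixed DO = (25.5×8.48 + 4.57×2.26)/(25.5+4.57) = 226.6/30.07 = 7.535 mg/L.
Mixed L₀ = (25.5×3.77 + 4.57×173)/(30.07) = 886.7/30.07 = 29.49 mg/L.
Initial deficit D₀ = C_s − DO₀ = 9.69 − 7.535 = 2.155 mg/L.
t_c = (1/0.1500) ln[(0.351/0.201)(1 − 2.155×0.1500/(0.201×29.49))] = 6.667 × ln(1.651) = 3.343 d.
D_c = (0.201/0.351) × 29.49 × e^(−0.201×3.343) = 0.5726 × 29.49 × 0.5108 = 8.625 mg/L.
Minimum DO = 9.69 − 8.625 = 1.065 mg/L.

t_c ≈ 3.34 d; minimum DO ≈ 1.06 mg/L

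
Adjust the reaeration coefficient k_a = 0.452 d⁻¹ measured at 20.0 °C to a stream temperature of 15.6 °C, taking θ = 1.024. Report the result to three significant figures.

k_a(T₂) = k_a(T₁) · θ^(T₂−T₁) = 0.452 × 1.024^(15.6−20.0)
= 0.452 × 1.024^-4.40 = 0.452 × 0.9009 = 0.4072 d⁻¹.

k_a ≈ 0.407 d⁻¹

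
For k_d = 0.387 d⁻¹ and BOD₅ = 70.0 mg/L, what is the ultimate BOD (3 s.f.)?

L₀ ≈ 81.8 mg/L

BOD₅ = L₀(1 − e^(−5k_d)) ⇒ L₀ = BOD₅ / (1 − e^(−5×0.387))
= 70.0 / (1 − 0.1444) = 70.0 / 0.8556 = 81.82 mg/L.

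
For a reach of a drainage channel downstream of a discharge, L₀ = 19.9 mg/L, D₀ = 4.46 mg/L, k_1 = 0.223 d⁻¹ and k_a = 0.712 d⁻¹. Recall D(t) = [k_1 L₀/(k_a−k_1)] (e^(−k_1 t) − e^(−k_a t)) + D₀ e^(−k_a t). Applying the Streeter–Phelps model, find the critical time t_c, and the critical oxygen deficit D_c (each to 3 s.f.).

t_c ≈ 0.991 d; D_c ≈ 5.00 mg/L

With k_a/k_1 = 3.193 and 1 − D₀(k_a−k_1)/(k_1 L₀) = 0.5085,
t_c = ln(3.193 × 0.5085) / (0.712 − 0.223) = ln(1.624) / 0.4890 = 0.4847/0.4890 = 0.9912 d.
D_c = (k_1/k_a) L₀ e^(−k_1 t_c) = (0.223/0.712) × 19.9 × e^(−0.223×0.9912) = 0.3132 × 19.9 × 0.8017 = 4.997 mg/L.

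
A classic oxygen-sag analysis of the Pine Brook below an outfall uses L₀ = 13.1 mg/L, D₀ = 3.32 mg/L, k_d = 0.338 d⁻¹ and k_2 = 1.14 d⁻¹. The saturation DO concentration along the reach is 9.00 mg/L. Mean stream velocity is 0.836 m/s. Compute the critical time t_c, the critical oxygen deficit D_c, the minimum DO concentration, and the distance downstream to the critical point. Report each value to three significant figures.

At the critical point dD/dt = 0, so k_d L₀ e^(−k_d t) = k_2 D. Substituting D(t) from the Streeter–Phelps equation and solving for t gives
t_c = ln[(k_2/k_d)(1 − D₀(k_2−k_d)/(k_d L₀))] / (k_2−k_d).
Here k_2−k_d = 0.8020 d⁻¹ and 1 − D₀(k_2−k_d)/(k_d L₀) = 1 − 3.32×0.8020/(0.338×13.1) = 0.3987, so
t_c = ln(3.373 × 0.3987) / 0.8020 = 0.2961 / 0.8020 = 0.3692 d.
D_c = (k_d/k_2) L₀ e^(−k_d t_c) = (0.338/1.14) × 13.1 × e^(−0.338×0.3692) = 0.2965 × 13.1 × 0.8827 = 3.428 mg/L.
Minimum DO = C_s − D_c = 9.00 − 3.428 = 5.572 mg/L.
x_c = v t_c = 0.836 m/s × 0.3692 d × 86400 s/d = 26670 m ≈ 26.7 km.

t_c ≈ 0.369 d; D_c ≈ 3.43 mg/L; min DO ≈ 5.57 mg/L; x_c ≈ 26.7 km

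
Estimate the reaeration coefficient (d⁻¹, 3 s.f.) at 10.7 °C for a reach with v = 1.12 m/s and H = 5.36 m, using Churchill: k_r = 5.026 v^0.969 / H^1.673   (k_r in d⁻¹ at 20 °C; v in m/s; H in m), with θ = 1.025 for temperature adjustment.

k_r ≈ 0.269 d⁻¹

k_r(20) = 5.026 × 1.12^0.969 / 5.36^1.673 = 5.026 × 1.116 / 16.59 = 0.3381 d⁻¹.
k_r(10.7) = 0.3381 × 1.025^(10.7−20) = 0.3381 × 0.7948 = 0.2687 d⁻¹.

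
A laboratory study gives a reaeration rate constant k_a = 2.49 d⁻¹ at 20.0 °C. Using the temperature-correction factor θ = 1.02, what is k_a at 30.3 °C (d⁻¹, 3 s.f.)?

k_a ≈ 3.05 d⁻¹

k_a(T₂) = k_a(T₁) · θ^(T₂−T₁) = 2.49 × 1.02^(30.3−20.0)
= 2.49 × 1.02^10.3 = 2.49 × 1.226 = 3.053 d⁻¹.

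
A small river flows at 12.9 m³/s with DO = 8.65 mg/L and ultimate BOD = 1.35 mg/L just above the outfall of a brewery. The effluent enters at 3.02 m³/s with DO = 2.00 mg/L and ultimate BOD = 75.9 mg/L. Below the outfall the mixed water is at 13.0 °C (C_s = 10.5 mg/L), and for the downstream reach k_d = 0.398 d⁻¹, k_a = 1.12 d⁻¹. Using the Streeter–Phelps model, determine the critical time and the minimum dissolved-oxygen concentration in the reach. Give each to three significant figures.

Mixed DO = (12.9×8.65 + 3.02×2.00)/(12.9+3.02) = 117.6/15.92 = 7.389 mg/L.
Mixed L₀ = (12.9×1.35 + 3.02×75.9)/(15.92) = 246.6/15.92 = 15.49 mg/L.
Initial deficit D₀ = C_s − DO₀ = 10.5 − 7.389 = 3.111 mg/L.
t_c = (1/0.7220) ln[(1.12/0.398)(1 − 3.111×0.7220/(0.398×15.49))] = 1.385 × ln(1.789) = 0.8054 d.
D_c = (0.398/1.12) × 15.49 × e^(−0.398×0.8054) = 0.3554 × 15.49 × 0.7257 = 3.995 mg/L.
Minimum DO = 10.5 − 3.995 = 6.505 mg/L.

t_c ≈ 0.805 d; minimum DO ≈ 6.50 mg/L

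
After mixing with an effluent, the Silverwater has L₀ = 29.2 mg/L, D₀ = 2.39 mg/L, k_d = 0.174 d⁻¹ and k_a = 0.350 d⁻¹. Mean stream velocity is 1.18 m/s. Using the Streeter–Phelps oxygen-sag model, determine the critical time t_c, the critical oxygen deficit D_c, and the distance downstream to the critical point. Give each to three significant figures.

t_c ≈ 3.48 d; D_c ≈ 7.92 mg/L; x_c ≈ 355 km

At the critical point dD/dt = 0, so k_d L₀ e^(−k_d t) = k_a D. Substituting D(t) from the Streeter–Phelps equation and solving for t gives
t_c = ln[(k_a/k_d)(1 − D₀(k_a−k_d)/(k_d L₀))] / (k_a−k_d).
Here k_a−k_d = 0.1760 d⁻¹ and 1 − D₀(k_a−k_d)/(k_d L₀) = 1 − 2.39×0.1760/(0.174×29.2) = 0.9172, so
t_c = ln(2.011 × 0.9172) / 0.1760 = 0.6125 / 0.1760 = 3.480 d.
D_c = (k_d/k_a) L₀ e^(−k_d t_c) = (0.174/0.350) × 29.2 × e^(−0.174×3.480) = 0.4971 × 29.2 × 0.5458 = 7.923 mg/L.
x_c = v t_c = 1.18 m/s × 3.480 d × 86400 s/d = 354800 m ≈ 355 km.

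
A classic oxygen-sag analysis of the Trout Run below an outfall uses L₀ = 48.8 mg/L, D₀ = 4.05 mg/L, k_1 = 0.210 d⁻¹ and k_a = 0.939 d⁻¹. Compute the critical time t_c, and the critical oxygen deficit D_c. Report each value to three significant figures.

At the critical point dD/dt = 0, so k_1 L₀ e^(−k_1 t) = k_a D. Substituting D(t) from the Streeter–Phelps equation and solving for t gives
t_c = ln[(k_a/k_1)(1 − D₀(k_a−k_1)/(k_1 L₀))] / (k_a−k_1).
Here k_a−k_1 = 0.7290 d⁻¹ and 1 − D₀(k_a−k_1)/(k_1 L₀) = 1 − 4.05×0.7290/(0.210×48.8) = 0.7119, so
t_c = ln(4.471 × 0.7119) / 0.7290 = 1.158 / 0.7290 = 1.588 d.
L(t_c) = L₀ e^(−k_1 t_c) = 48.8 × 0.7164 = 34.96 mg/L, and at the critical point k_a D_c = k_1 L, so D_c = (0.210/0.939) × 34.96 = 7.818 mg/L.

t_c ≈ 1.59 d; D_c ≈ 7.82 mg/L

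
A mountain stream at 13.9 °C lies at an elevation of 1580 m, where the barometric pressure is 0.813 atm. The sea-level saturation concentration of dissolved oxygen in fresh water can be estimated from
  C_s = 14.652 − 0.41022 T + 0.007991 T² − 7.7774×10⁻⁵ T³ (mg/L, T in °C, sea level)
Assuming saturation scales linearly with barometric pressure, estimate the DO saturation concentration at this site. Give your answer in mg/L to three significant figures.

At sea level: C_s = 14.652 − 0.41022×13.9 + 0.007991×13.9² − 7.7774×10⁻⁵×13.9³ = 10.29 mg/L.
Pressure correction: C_s' = 10.29 × 0.813 = 8.362 mg/L.

C_s ≈ 8.36 mg/L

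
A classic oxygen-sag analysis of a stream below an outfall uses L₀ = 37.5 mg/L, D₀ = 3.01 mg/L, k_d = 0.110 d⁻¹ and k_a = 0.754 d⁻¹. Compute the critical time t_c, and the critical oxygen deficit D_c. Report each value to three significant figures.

t_c ≈ 2.00 d; D_c ≈ 4.39 mg/L

At the critical point dD/dt = 0, so k_d L₀ e^(−k_d t) = k_a D. Substituting D(t) from the Streeter–Phelps equation and solving for t gives
t_c = ln[(k_a/k_d)(1 − D₀(k_a−k_d)/(k_d L₀))] / (k_a−k_d).
Here k_a−k_d = 0.6440 d⁻¹ and 1 − D₀(k_a−k_d)/(k_d L₀) = 1 − 3.01×0.6440/(0.110×37.5) = 0.5301, so
t_c = ln(6.855 × 0.5301) / 0.6440 = 1.290 / 0.6440 = 2.003 d.
L(t_c) = L₀ e^(−k_d t_c) = 37.5 × 0.8022 = 30.08 mg/L, and at the critical point k_a D_c = k_d L, so D_c = (0.110/0.754) × 30.08 = 4.389 mg/L.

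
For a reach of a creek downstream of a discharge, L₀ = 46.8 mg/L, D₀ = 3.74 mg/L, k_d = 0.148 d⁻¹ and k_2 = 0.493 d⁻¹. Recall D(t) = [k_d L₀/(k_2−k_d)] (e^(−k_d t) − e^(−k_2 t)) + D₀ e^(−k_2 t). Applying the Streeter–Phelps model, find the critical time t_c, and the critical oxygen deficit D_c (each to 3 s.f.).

t_c = [1/(k_2−k_d)] ln[(k_2/k_d)(1 − D₀(k_2−k_d)/(k_d L₀))]
= [1/(0.493−0.148)] ln[(0.493/0.148)(1 − 3.74×0.3450/(0.148×46.8))]
= (1/0.3450) ln[3.331 × 0.8137] = 2.899 × ln(2.711) = 2.899 × 0.9971 = 2.890 d.
D_c = (k_d/k_2) L₀ e^(−k_d t_c) = (0.148/0.493) × 46.8 × e^(−0.148×2.890) = 0.3002 × 46.8 × 0.6520 = 9.160 mg/L.

t_c ≈ 2.89 d; D_c ≈ 9.16 mg/L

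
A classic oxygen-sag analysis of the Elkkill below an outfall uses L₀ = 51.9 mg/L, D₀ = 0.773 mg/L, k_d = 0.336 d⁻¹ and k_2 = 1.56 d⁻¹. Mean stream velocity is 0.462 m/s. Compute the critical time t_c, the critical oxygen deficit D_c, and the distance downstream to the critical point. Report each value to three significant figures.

t_c = [1/(k_2−k_d)] ln[(k_2/k_d)(1 − D₀(k_2−k_d)/(k_d L₀))]
= [1/(1.56−0.336)] ln[(1.56/0.336)(1 − 0.773×1.224/(0.336×51.9))]
= (1/1.224) ln[4.643 × 0.9457] = 0.8170 × ln(4.391) = 0.8170 × 1.480 = 1.209 d.
L(t_c) = L₀ e^(−k_d t_c) = 51.9 × 0.6662 = 34.58 mg/L, and at the critical point k_2 D_c = k_d L, so D_c = (0.336/1.56) × 34.58 = 7.447 mg/L.
x_c = v t_c = 0.462 m/s × 1.209 d × 86400 s/d = 48250 m ≈ 48.3 km.

t_c ≈ 1.21 d; D_c ≈ 7.45 mg/L; x_c ≈ 48.3 km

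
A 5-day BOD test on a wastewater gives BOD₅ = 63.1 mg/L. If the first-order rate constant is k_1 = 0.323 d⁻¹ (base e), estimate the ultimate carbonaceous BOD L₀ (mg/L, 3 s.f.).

BOD₅ = L₀(1 − e^(−5k_1)) ⇒ L₀ = BOD₅ / (1 − e^(−5×0.323))
= 63.1 / (1 − 0.1989) = 63.1 / 0.8011 = 78.77 mg/L.

L₀ ≈ 78.8 mg/L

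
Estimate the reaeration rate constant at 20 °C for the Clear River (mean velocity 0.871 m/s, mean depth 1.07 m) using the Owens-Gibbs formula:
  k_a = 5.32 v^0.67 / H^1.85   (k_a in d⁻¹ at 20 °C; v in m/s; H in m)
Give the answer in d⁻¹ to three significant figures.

k_a = 5.32 × 0.871^0.67 / 1.07^1.85 = 5.32 × 0.9116 / 1.133 = 4.279 d⁻¹.

k_a ≈ 4.28 d⁻¹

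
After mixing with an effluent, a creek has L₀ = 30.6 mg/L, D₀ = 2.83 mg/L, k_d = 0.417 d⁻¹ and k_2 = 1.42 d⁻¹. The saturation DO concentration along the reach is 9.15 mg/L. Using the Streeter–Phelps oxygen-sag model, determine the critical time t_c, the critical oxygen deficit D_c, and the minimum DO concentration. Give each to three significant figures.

t_c ≈ 0.971 d; D_c ≈ 5.99 mg/L; min DO ≈ 3.16 mg/L

With k_2/k_d = 3.405 and 1 − D₀(k_2−k_d)/(k_d L₀) = 0.7776,
t_c = ln(3.405 × 0.7776) / (1.42 − 0.417) = ln(2.648) / 1.003 = 0.9737/1.003 = 0.9708 d.
L(t_c) = L₀ e^(−k_d t_c) = 30.6 × 0.6671 = 20.41 mg/L, and at the critical point k_2 D_c = k_d L, so D_c = (0.417/1.42) × 20.41 = 5.995 mg/L.
Minimum DO = C_s − D_c = 9.15 − 5.995 = 3.155 mg/L.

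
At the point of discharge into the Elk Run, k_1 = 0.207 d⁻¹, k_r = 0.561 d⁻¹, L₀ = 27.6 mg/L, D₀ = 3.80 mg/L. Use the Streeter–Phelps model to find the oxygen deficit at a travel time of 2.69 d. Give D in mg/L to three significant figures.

D ≈ 6.52 mg/L

k_1 L₀/(k_r−k_1) = 0.207×27.6/(0.561−0.207) = 5.713/0.3540 = 16.14 mg/L.
e^(−k_1 t) = e^(−0.207×2.690) = 0.5730; e^(−k_r t) = e^(−0.561×2.690) = 0.2211.
D = 16.14 × (0.5730 − 0.2211) + 3.80 × 0.2211 = 5.679 + 0.8402 = 6.520 mg/L.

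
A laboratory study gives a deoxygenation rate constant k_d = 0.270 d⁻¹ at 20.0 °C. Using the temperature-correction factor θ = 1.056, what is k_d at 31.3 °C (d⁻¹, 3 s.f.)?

k_d ≈ 0.500 d⁻¹

k_d(T₂) = k_d(T₁) · θ^(T₂−T₁) = 0.270 × 1.056^(31.3−20.0)
= 0.270 × 1.056^11.3 = 0.270 × 1.851 = 0.4998 d⁻¹.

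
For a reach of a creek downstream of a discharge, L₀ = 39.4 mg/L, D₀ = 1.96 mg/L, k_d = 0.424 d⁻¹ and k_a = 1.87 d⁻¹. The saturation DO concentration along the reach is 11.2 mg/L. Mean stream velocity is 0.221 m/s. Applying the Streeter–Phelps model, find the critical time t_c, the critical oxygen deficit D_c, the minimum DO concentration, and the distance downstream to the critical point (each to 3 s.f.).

At the critical point dD/dt = 0, so k_d L₀ e^(−k_d t) = k_a D. Substituting D(t) from the Streeter–Phelps equation and solving for t gives
t_c = ln[(k_a/k_d)(1 − D₀(k_a−k_d)/(k_d L₀))] / (k_a−k_d).
Here k_a−k_d = 1.446 d⁻¹ and 1 − D₀(k_a−k_d)/(k_d L₀) = 1 − 1.96×1.446/(0.424×39.4) = 0.8303, so
t_c = ln(4.410 × 0.8303) / 1.446 = 1.298 / 1.446 = 0.8977 d.
L(t_c) = L₀ e^(−k_d t_c) = 39.4 × 0.6834 = 26.93 mg/L, and at the critical point k_a D_c = k_d L, so D_c = (0.424/1.87) × 26.93 = 6.105 mg/L.
Minimum DO = C_s − D_c = 11.2 − 6.105 = 5.095 mg/L.
x_c = v t_c = 0.221 m/s × 0.8977 d × 86400 s/d = 17140 m ≈ 17.1 km.

t_c ≈ 0.898 d; D_c ≈ 6.11 mg/L; min DO ≈ 5.09 mg/L; x_c ≈ 17.1 km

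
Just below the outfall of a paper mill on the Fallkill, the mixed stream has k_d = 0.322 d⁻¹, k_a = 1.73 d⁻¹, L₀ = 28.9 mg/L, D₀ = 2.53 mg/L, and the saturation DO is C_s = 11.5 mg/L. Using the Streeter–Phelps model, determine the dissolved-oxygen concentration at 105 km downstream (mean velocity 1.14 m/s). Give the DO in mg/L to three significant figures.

DO ≈ 7.46 mg/L

Travel time t = x/v = 105 km / (1.14 m/s) = 105000 m / 1.14 m/s = 92110 s = 1.066 d.
k_d L₀/(k_a−k_d) = 0.322×28.9/(1.73−0.322) = 9.306/1.408 = 6.609 mg/L.
e^(−k_d t) = e^(−0.322×1.066) = 0.7095; e^(−k_a t) = e^(−1.73×1.066) = 0.1581.
D = 6.609 × (0.7095 − 0.1581) + 2.53 × 0.1581 = 3.644 + 0.4001 = 4.044 mg/L.
DO = C_s − D = 11.5 − 4.044 = 7.456 mg/L.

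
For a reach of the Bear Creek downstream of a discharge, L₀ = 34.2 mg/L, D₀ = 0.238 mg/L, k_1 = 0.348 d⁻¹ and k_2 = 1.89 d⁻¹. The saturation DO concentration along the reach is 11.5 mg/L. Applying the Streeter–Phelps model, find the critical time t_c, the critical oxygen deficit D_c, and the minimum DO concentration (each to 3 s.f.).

With k_2/k_1 = 5.431 and 1 − D₀(k_2−k_1)/(k_1 L₀) = 0.9692,
t_c = ln(5.431 × 0.9692) / (1.89 − 0.348) = ln(5.264) / 1.542 = 1.661/1.542 = 1.077 d.
L(t_c) = L₀ e^(−k_1 t_c) = 34.2 × 0.6874 = 23.51 mg/L, and at the critical point k_2 D_c = k_1 L, so D_c = (0.348/1.89) × 23.51 = 4.329 mg/L.
Minimum DO = C_s − D_c = 11.5 − 4.329 = 7.171 mg/L.

t_c ≈ 1.08 d; D_c ≈ 4.33 mg/L; min DO ≈ 7.17 mg/L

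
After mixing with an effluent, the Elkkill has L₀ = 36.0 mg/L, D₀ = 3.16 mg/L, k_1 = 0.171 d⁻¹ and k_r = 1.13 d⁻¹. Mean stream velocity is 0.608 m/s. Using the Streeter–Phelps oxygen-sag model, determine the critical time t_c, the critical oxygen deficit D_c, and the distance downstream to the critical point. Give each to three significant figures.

t_c ≈ 1.26 d; D_c ≈ 4.39 mg/L; x_c ≈ 66.3 km

t_c = [1/(k_r−k_1)] ln[(k_r/k_1)(1 − D₀(k_r−k_1)/(k_1 L₀))]
= [1/(1.13−0.171)] ln[(1.13/0.171)(1 − 3.16×0.9590/(0.171×36.0))]
= (1/0.9590) ln[6.608 × 0.5077] = 1.043 × ln(3.355) = 1.043 × 1.210 = 1.262 d.
L(t_c) = L₀ e^(−k_1 t_c) = 36.0 × 0.8059 = 29.01 mg/L, and at the critical point k_r D_c = k_1 L, so D_c = (0.171/1.13) × 29.01 = 4.390 mg/L.
x_c = v t_c = 0.608 m/s × 1.262 d × 86400 s/d = 66310 m ≈ 66.3 km.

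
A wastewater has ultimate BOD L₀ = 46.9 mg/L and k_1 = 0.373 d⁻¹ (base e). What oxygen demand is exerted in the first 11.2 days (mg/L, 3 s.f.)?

y ≈ 46.2 mg/L

y_t = L₀(1 − e^(−k_1 t)) = 46.9 × (1 − e^(−0.373×11.2))
= 46.9 × (1 − 0.01534) = 46.9 × 0.9847 = 46.18 mg/L.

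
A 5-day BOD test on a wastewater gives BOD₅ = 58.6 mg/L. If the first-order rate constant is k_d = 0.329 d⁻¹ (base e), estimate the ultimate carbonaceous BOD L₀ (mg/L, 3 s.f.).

BOD₅ = L₀(1 − e^(−5k_d)) ⇒ L₀ = BOD₅ / (1 − e^(−5×0.329))
= 58.6 / (1 − 0.1930) = 58.6 / 0.8070 = 72.62 mg/L.

L₀ ≈ 72.6 mg/L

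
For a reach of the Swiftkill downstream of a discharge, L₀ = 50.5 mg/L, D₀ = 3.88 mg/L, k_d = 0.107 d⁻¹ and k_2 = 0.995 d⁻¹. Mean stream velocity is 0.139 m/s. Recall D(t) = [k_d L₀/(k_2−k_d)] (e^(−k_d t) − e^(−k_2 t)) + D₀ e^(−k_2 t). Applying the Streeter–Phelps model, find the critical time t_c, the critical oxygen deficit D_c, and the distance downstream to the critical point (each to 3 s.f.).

t_c = [1/(k_2−k_d)] ln[(k_2/k_d)(1 − D₀(k_2−k_d)/(k_d L₀))]
= [1/(0.995−0.107)] ln[(0.995/0.107)(1 − 3.88×0.8880/(0.107×50.5))]
= (1/0.8880) ln[9.299 × 0.3624] = 1.126 × ln(3.370) = 1.126 × 1.215 = 1.368 d.
D_c = (k_d/k_2) L₀ e^(−k_d t_c) = (0.107/0.995) × 50.5 × e^(−0.107×1.368) = 0.1075 × 50.5 × 0.8638 = 4.691 mg/L.
x_c = v t_c = 0.139 m/s × 1.368 d × 86400 s/d = 16430 m ≈ 16.4 km.

t_c ≈ 1.37 d; D_c ≈ 4.69 mg/L; x_c ≈ 16.4 km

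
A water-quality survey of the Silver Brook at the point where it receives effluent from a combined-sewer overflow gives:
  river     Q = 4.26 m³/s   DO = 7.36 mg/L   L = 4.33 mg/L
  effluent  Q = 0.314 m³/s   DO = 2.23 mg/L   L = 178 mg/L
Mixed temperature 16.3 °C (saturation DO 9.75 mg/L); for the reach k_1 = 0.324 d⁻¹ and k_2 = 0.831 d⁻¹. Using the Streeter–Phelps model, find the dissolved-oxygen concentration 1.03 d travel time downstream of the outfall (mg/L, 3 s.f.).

Mixed DO = (4.26×7.36 + 0.314×2.23)/(4.26+0.314) = 32.05/4.574 = 7.008 mg/L.
Mixed L₀ = (4.26×4.33 + 0.314×178)/(4.574) = 74.34/4.574 = 16.25 mg/L.
Initial deficit D₀ = C_s − DO₀ = 9.75 − 7.008 = 2.742 mg/L.
D(1.03) = [0.324×16.25/(0.831−0.324)](e^(−0.324×1.03) − e^(−0.831×1.03)) + 2.742 e^(−0.831×1.03)
= 10.39 × (0.7163 − 0.4249) + 2.742 × 0.4249 = 4.191 mg/L.
DO = 9.75 − 4.191 = 5.559 mg/L.

DO ≈ 5.56 mg/L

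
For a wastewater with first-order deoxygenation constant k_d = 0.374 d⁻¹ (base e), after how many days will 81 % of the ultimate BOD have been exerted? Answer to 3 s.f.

t ≈ 4.44 d

y/L₀ = 1 − e^(−k_d t) = 0.81 ⇒ e^(−k_d t) = 0.190
t = −ln(0.190) / 0.374 = 1.661 / 0.374 = 4.440 d.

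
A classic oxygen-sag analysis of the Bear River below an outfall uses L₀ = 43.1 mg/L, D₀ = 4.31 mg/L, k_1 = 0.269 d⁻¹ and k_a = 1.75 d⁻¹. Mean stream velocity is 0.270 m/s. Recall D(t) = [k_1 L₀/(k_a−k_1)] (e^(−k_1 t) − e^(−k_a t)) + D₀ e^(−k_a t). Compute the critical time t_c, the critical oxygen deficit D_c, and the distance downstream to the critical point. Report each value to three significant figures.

At the critical point dD/dt = 0, so k_1 L₀ e^(−k_1 t) = k_a D. Substituting D(t) from the Streeter–Phelps equation and solving for t gives
t_c = ln[(k_a/k_1)(1 − D₀(k_a−k_1)/(k_1 L₀))] / (k_a−k_1).
Here k_a−k_1 = 1.481 d⁻¹ and 1 − D₀(k_a−k_1)/(k_1 L₀) = 1 − 4.31×1.481/(0.269×43.1) = 0.4494, so
t_c = ln(6.506 × 0.4494) / 1.481 = 1.073 / 1.481 = 0.7245 d.
D_c = (k_1/k_a) L₀ e^(−k_1 t_c) = (0.269/1.75) × 43.1 × e^(−0.269×0.7245) = 0.1537 × 43.1 × 0.8229 = 5.452 mg/L.
x_c = v t_c = 0.270 m/s × 0.7245 d × 86400 s/d = 16900 m ≈ 16.9 km.

t_c ≈ 0.724 d; D_c ≈ 5.45 mg/L; x_c ≈ 16.9 km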